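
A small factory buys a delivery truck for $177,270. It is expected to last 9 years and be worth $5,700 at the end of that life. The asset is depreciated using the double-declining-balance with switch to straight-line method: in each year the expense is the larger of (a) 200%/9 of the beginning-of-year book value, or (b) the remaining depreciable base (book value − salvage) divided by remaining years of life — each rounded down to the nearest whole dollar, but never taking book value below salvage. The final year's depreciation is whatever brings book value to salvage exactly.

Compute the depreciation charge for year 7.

$11,181

Depreciable base = $177,270 − $5,700 = $171,570.
Year 1: DB = ⌊$177,270 × 200%/9⌋ = $39,393; SL = ⌊$171,570/9⌋ = $19,063 → take DB $39,393. Book value $137,877.
Year 2: DB = ⌊$137,877 × 200%/9⌋ = $30,639; SL = ⌊$132,177/8⌋ = $16,522 → take DB $30,639. Book value $107,238.
Year 3: DB = ⌊$107,238 × 200%/9⌋ = $23,830; SL = ⌊$101,538/7⌋ = $14,505 → take DB $23,830. Book value $83,408.
Year 4: DB = ⌊$83,408 × 200%/9⌋ = $18,535; SL = ⌊$77,708/6⌋ = $12,951 → take DB $18,535. Book value $64,873.
Year 5: DB = ⌊$64,873 × 200%/9⌋ = $14,416; SL = ⌊$59,173/5⌋ = $11,834 → take DB $14,416. Book value $50,457.
Year 6: DB = ⌊$50,457 × 200%/9⌋ = $11,212; SL = ⌊$44,757/4⌋ = $11,189 → take DB $11,212. Book value $39,245.
Year 7: DB = ⌊$39,245 × 200%/9⌋ = $8,721; SL = ⌊$33,545/3⌋ = $11,181 → take SL $11,181. Book value $28,064.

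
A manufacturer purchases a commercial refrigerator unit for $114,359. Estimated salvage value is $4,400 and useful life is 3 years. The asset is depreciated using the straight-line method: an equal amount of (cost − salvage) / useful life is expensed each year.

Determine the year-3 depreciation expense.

Depreciable base = $114,359 − $4,400 = $109,959.
Annual expense = $109,959 / 3 = $36,653.

$36,653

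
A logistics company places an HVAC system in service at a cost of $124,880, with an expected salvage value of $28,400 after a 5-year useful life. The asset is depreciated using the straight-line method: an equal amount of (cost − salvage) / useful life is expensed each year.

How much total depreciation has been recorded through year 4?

$77,184

Depreciable base = $124,880 − $28,400 = $96,480.
Annual expense = $96,480 / 5 = $19,296.
End of year 1: book value $105,584.
End of year 2: book value $86,288.
End of year 3: book value $66,992.
End of year 4: book value $47,696.
Accumulated through year 4 = $124,880 − $47,696 = $77,184.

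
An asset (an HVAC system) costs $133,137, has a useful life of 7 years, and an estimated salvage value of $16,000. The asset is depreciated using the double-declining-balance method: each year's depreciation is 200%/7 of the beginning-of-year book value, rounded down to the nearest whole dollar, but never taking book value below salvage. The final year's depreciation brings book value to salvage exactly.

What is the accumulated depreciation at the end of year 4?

Depreciable base = $133,137 − $16,000 = $117,137.
Year 1: ⌊$133,137 × 200%/7⌋ = $38,039. Book value $95,098.
Year 2: ⌊$95,098 × 200%/7⌋ = $27,170. Book value $67,928.
Year 3: ⌊$67,928 × 200%/7⌋ = $19,408. Book value $48,520.
Year 4: ⌊$48,520 × 200%/7⌋ = $13,862. Book value $34,658.
Accumulated through year 4 = $133,137 − $34,658 = $98,479.

$98,479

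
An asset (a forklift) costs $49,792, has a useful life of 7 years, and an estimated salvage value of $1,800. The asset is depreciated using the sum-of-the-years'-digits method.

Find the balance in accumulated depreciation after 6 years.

$46,278

Depreciable base = $49,792 − $1,800 = $47,992.
Sum of the years' digits = 7+6+5+4+3+2+1 = 28.
Year 1: $47,992 × 7/28 = $11,998. Book value $37,794.
Year 2: $47,992 × 6/28 = $10,284. Book value $27,510.
Year 3: $47,992 × 5/28 = $8,570. Book value $18,940.
Year 4: $47,992 × 4/28 = $6,856. Book value $12,084.
Year 5: $47,992 × 3/28 = $5,142. Book value $6,942.
Year 6: $47,992 × 2/28 = $3,428. Book value $3,514.
Accumulated through year 6 = $49,792 − $3,514 = $46,278.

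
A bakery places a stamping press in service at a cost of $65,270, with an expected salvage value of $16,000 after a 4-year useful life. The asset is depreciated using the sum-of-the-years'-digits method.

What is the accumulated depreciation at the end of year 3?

Depreciable base = $65,270 − $16,000 = $49,270.
Sum of the years' digits = 4+3+2+1 = 10.
Year 1: $49,270 × 4/10 = $19,708. Book value $45,562.
Year 2: $49,270 × 3/10 = $14,781. Book value $30,781.
Year 3: $49,270 × 2/10 = $9,854. Book value $20,927.
Accumulated through year 3 = $65,270 − $20,927 = $44,343.

$44,343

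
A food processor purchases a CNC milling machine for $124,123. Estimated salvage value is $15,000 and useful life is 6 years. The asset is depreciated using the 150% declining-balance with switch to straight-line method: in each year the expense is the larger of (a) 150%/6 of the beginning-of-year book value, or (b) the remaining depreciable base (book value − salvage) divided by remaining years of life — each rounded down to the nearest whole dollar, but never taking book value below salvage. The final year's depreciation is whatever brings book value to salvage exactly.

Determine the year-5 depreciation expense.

Depreciable base = $124,123 − $15,000 = $109,123.
Year 1: DB = ⌊$124,123 × 150%/6⌋ = $31,030; SL = ⌊$109,123/6⌋ = $18,187 → take DB $31,030. Book value $93,093.
Year 2: DB = ⌊$93,093 × 150%/6⌋ = $23,273; SL = ⌊$78,093/5⌋ = $15,618 → take DB $23,273. Book value $69,820.
Year 3: DB = ⌊$69,820 × 150%/6⌋ = $17,455; SL = ⌊$54,820/4⌋ = $13,705 → take DB $17,455. Book value $52,365.
Year 4: DB = ⌊$52,365 × 150%/6⌋ = $13,091; SL = ⌊$37,365/3⌋ = $12,455 → take DB $13,091. Book value $39,274.
Year 5: DB = ⌊$39,274 × 150%/6⌋ = $9,818; SL = ⌊$24,274/2⌋ = $12,137 → take SL $12,137. Book value $27,137.

$12,137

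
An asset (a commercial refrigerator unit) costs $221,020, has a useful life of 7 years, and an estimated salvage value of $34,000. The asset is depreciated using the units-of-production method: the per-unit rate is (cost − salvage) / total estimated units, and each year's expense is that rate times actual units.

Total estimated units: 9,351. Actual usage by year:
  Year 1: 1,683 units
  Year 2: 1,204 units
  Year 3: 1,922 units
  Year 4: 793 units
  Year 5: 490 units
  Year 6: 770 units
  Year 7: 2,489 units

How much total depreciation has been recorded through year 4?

$112,040

Depreciable base = $221,020 − $34,000 = $187,020.
Rate = $187,020 / 9,351 units = $20 per unit.
Year 1: 1,683 × $20 = $33,660. Book value $187,360.
Year 2: 1,204 × $20 = $24,080. Book value $163,280.
Year 3: 1,922 × $20 = $38,440. Book value $124,840.
Year 4: 793 × $20 = $15,860. Book value $108,980.
Accumulated through year 4 = $221,020 − $108,980 = $112,040.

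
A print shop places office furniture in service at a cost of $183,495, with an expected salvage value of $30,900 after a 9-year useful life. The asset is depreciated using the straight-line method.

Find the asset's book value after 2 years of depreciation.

$149,585

Depreciable base = $183,495 − $30,900 = $152,595.
Annual expense = $152,595 / 9 = $16,955.
End of year 1: book value $166,540.
End of year 2: book value $149,585.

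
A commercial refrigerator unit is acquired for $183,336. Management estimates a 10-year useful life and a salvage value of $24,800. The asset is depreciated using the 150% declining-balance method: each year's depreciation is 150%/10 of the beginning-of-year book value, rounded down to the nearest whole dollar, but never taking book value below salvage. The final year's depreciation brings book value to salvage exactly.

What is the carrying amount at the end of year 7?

Depreciable base = $183,336 − $24,800 = $158,536.
Year 1: ⌊$183,336 × 150%/10⌋ = $27,500. Book value $155,836.
Year 2: ⌊$155,836 × 150%/10⌋ = $23,375. Book value $132,461.
Year 3: ⌊$132,461 × 150%/10⌋ = $19,869. Book value $112,592.
Year 4: ⌊$112,592 × 150%/10⌋ = $16,888. Book value $95,704.
Year 5: ⌊$95,704 × 150%/10⌋ = $14,355. Book value $81,349.
Year 6: ⌊$81,349 × 150%/10⌋ = $12,202. Book value $69,147.
Year 7: ⌊$69,147 × 150%/10⌋ = $10,372. Book value $58,775.

$58,775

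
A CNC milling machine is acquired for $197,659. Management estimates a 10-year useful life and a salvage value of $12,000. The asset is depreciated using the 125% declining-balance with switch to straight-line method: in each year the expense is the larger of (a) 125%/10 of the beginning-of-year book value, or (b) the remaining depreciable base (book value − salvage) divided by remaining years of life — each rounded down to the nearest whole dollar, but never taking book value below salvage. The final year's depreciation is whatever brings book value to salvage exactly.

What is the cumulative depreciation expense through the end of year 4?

$82,444

Depreciable base = $197,659 − $12,000 = $185,659.
Year 1: DB = ⌊$197,659 × 125%/10⌋ = $24,707; SL = ⌊$185,659/10⌋ = $18,565 → take DB $24,707. Book value $172,952.
Year 2: DB = ⌊$172,952 × 125%/10⌋ = $21,619; SL = ⌊$160,952/9⌋ = $17,883 → take DB $21,619. Book value $151,333.
Year 3: DB = ⌊$151,333 × 125%/10⌋ = $18,916; SL = ⌊$139,333/8⌋ = $17,416 → take DB $18,916. Book value $132,417.
Year 4: DB = ⌊$132,417 × 125%/10⌋ = $16,552; SL = ⌊$120,417/7⌋ = $17,202 → take SL $17,202. Book value $115,215.
Accumulated through year 4 = $197,659 − $115,215 = $82,444.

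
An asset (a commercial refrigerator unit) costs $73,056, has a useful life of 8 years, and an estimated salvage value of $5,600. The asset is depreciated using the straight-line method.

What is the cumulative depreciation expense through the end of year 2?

Depreciable base = $73,056 − $5,600 = $67,456.
Annual expense = $67,456 / 8 = $8,432.
End of year 1: book value $64,624.
End of year 2: book value $56,192.
Accumulated through year 2 = $73,056 − $56,192 = $16,864.

$16,864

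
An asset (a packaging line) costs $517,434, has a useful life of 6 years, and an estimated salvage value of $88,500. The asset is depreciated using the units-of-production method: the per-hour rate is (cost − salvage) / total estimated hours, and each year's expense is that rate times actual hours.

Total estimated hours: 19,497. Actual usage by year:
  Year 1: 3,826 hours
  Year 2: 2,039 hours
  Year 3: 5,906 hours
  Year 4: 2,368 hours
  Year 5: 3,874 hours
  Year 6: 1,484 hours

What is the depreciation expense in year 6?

Depreciable base = $517,434 − $88,500 = $428,934.
Rate = $428,934 / 19,497 hours = $22 per hour.
Year 1: 3,826 × $22 = $84,172. Book value $433,262.
Year 2: 2,039 × $22 = $44,858. Book value $388,404.
Year 3: 5,906 × $22 = $129,932. Book value $258,472.
Year 4: 2,368 × $22 = $52,096. Book value $206,376.
Year 5: 3,874 × $22 = $85,228. Book value $121,148.
Year 6: 1,484 × $22 = $32,648. Book value $88,500.

$32,648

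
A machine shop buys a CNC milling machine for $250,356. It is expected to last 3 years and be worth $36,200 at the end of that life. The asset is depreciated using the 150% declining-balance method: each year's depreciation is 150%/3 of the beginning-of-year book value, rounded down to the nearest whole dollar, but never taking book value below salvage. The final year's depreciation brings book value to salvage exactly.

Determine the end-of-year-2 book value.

Depreciable base = $250,356 − $36,200 = $214,156.
Year 1: ⌊$250,356 × 150%/3⌋ = $125,178. Book value $125,178.
Year 2: ⌊$125,178 × 150%/3⌋ = $62,589. Book value $62,589.

$62,589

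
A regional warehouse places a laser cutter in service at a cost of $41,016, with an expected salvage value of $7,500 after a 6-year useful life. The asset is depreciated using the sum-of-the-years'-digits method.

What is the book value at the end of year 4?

Depreciable base = $41,016 − $7,500 = $33,516.
Sum of the years' digits = 6+5+4+3+2+1 = 21.
Year 1: $33,516 × 6/21 = $9,576. Book value $31,440.
Year 2: $33,516 × 5/21 = $7,980. Book value $23,460.
Year 3: $33,516 × 4/21 = $6,384. Book value $17,076.
Year 4: $33,516 × 3/21 = $4,788. Book value $12,288.

$12,288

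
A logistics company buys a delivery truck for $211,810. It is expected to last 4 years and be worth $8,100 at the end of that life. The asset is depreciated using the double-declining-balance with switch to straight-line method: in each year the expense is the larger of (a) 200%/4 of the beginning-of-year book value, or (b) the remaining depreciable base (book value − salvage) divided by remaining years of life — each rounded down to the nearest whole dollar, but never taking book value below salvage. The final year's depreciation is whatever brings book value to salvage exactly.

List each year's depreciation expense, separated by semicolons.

Depreciable base = $211,810 − $8,100 = $203,710.
Year 1: DB = ⌊$211,810 × 200%/4⌋ = $105,905; SL = ⌊$203,710/4⌋ = $50,927 → take DB $105,905. Book value $105,905.
Year 2: DB = ⌊$105,905 × 200%/4⌋ = $52,952; SL = ⌊$97,805/3⌋ = $32,601 → take DB $52,952. Book value $52,953.
Year 3: DB = ⌊$52,953 × 200%/4⌋ = $26,476; SL = ⌊$44,853/2⌋ = $22,426 → take DB $26,476. Book value $26,477.
Year 4 (final): $26,477 − $8,100 = $18,377. Book value $8,100.

$105,905; $52,952; $26,476; $18,377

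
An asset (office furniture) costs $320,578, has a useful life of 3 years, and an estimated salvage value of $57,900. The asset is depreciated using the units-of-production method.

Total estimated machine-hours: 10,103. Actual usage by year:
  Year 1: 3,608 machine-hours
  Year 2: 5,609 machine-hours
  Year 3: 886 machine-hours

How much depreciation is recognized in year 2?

$145,834

Depreciable base = $320,578 − $57,900 = $262,678.
Rate = $262,678 / 10,103 machine-hours = $26 per machine-hour.
Year 1: 3,608 × $26 = $93,808. Book value $226,770.
Year 2: 5,609 × $26 = $145,834. Book value $80,936.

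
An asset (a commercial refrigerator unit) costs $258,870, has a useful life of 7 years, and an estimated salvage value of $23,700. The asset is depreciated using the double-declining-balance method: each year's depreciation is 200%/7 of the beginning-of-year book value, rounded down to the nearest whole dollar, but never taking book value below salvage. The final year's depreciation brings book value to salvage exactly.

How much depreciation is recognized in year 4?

Depreciable base = $258,870 − $23,700 = $235,170.
Year 1: ⌊$258,870 × 200%/7⌋ = $73,962. Book value $184,908.
Year 2: ⌊$184,908 × 200%/7⌋ = $52,830. Book value $132,078.
Year 3: ⌊$132,078 × 200%/7⌋ = $37,736. Book value $94,342.
Year 4: ⌊$94,342 × 200%/7⌋ = $26,954. Book value $67,388.

$26,954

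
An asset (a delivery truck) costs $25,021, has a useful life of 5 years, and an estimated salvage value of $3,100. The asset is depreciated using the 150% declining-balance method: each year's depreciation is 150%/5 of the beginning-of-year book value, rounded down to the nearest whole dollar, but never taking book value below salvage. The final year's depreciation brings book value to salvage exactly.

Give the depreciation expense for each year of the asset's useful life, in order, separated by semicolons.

Depreciable base = $25,021 − $3,100 = $21,921.
Year 1: ⌊$25,021 × 150%/5⌋ = $7,506. Book value $17,515.
Year 2: ⌊$17,515 × 150%/5⌋ = $5,254. Book value $12,261.
Year 3: ⌊$12,261 × 150%/5⌋ = $3,678. Book value $8,583.
Year 4: ⌊$8,583 × 150%/5⌋ = $2,574. Book value $6,009.
Year 5 (final): $6,009 − $3,100 = $2,909. Book value $3,100.

$7,506; $5,254; $3,678; $2,574; $2,909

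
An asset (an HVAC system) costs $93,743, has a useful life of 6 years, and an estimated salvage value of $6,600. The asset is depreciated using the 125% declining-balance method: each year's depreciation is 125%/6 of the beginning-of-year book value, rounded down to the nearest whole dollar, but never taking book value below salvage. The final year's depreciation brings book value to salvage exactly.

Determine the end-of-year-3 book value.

$46,513

Depreciable base = $93,743 − $6,600 = $87,143.
Year 1: ⌊$93,743 × 125%/6⌋ = $19,529. Book value $74,214.
Year 2: ⌊$74,214 × 125%/6⌋ = $15,461. Book value $58,753.
Year 3: ⌊$58,753 × 125%/6⌋ = $12,240. Book value $46,513.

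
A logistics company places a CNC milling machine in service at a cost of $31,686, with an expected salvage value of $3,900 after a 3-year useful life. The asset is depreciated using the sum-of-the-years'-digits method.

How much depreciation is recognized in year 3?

$4,631

Depreciable base = $31,686 − $3,900 = $27,786.
Sum of the years' digits = 3+2+1 = 6.
Year 1: $27,786 × 3/6 = $13,893. Book value $17,793.
Year 2: $27,786 × 2/6 = $9,262. Book value $8,531.
Year 3: $27,786 × 1/6 = $4,631. Book value $3,900.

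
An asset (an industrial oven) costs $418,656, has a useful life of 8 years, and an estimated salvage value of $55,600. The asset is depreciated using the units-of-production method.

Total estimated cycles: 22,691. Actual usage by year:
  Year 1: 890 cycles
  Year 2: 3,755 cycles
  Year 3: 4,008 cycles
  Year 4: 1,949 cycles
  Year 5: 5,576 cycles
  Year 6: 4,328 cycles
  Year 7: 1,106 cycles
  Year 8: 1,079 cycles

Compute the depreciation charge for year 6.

Depreciable base = $418,656 − $55,600 = $363,056.
Rate = $363,056 / 22,691 cycles = $16 per cycle.
Year 1: 890 × $16 = $14,240. Book value $404,416.
Year 2: 3,755 × $16 = $60,080. Book value $344,336.
Year 3: 4,008 × $16 = $64,128. Book value $280,208.
Year 4: 1,949 × $16 = $31,184. Book value $249,024.
Year 5: 5,576 × $16 = $89,216. Book value $159,808.
Year 6: 4,328 × $16 = $69,248. Book value $90,560.

$69,248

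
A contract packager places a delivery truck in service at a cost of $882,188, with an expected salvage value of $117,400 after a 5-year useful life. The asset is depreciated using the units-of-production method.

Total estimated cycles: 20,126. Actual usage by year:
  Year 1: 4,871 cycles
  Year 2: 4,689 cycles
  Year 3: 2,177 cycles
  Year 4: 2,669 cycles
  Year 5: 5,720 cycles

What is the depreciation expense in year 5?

Depreciable base = $882,188 − $117,400 = $764,788.
Rate = $764,788 / 20,126 cycles = $38 per cycle.
Year 1: 4,871 × $38 = $185,098. Book value $697,090.
Year 2: 4,689 × $38 = $178,182. Book value $518,908.
Year 3: 2,177 × $38 = $82,726. Book value $436,182.
Year 4: 2,669 × $38 = $101,422. Book value $334,760.
Year 5: 5,720 × $38 = $217,360. Book value $117,400.

$217,360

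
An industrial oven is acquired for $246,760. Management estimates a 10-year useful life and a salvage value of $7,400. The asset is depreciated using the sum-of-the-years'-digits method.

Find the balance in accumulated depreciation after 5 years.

Depreciable base = $246,760 − $7,400 = $239,360.
Sum of the years' digits = 10+9+8+7+6+5+4+3+2+1 = 55.
Year 1: $239,360 × 10/55 = $43,520. Book value $203,240.
Year 2: $239,360 × 9/55 = $39,168. Book value $164,072.
Year 3: $239,360 × 8/55 = $34,816. Book value $129,256.
Year 4: $239,360 × 7/55 = $30,464. Book value $98,792.
Year 5: $239,360 × 6/55 = $26,112. Book value $72,680.
Accumulated through year 5 = $246,760 − $72,680 = $174,080.

$174,080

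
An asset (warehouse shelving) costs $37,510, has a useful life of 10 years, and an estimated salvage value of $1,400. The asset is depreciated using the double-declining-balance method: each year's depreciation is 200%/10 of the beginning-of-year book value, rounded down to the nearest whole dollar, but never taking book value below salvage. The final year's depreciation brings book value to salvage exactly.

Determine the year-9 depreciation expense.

$1,259

Depreciable base = $37,510 − $1,400 = $36,110.
Year 1: ⌊$37,510 × 200%/10⌋ = $7,502. Book value $30,008.
Year 2: ⌊$30,008 × 200%/10⌋ = $6,001. Book value $24,007.
Year 3: ⌊$24,007 × 200%/10⌋ = $4,801. Book value $19,206.
Year 4: ⌊$19,206 × 200%/10⌋ = $3,841. Book value $15,365.
Year 5: ⌊$15,365 × 200%/10⌋ = $3,073. Book value $12,292.
Year 6: ⌊$12,292 × 200%/10⌋ = $2,458. Book value $9,834.
Year 7: ⌊$9,834 × 200%/10⌋ = $1,966. Book value $7,868.
Year 8: ⌊$7,868 × 200%/10⌋ = $1,573. Book value $6,295.
Year 9: ⌊$6,295 × 200%/10⌋ = $1,259. Book value $5,036.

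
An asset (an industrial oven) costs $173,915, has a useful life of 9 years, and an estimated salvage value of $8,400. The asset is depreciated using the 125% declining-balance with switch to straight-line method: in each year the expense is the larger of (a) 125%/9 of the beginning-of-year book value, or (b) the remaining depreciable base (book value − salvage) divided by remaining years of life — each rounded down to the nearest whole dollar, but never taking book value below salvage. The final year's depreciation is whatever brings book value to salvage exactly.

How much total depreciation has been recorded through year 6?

Depreciable base = $173,915 − $8,400 = $165,515.
Year 1: DB = ⌊$173,915 × 125%/9⌋ = $24,154; SL = ⌊$165,515/9⌋ = $18,390 → take DB $24,154. Book value $149,761.
Year 2: DB = ⌊$149,761 × 125%/9⌋ = $20,800; SL = ⌊$141,361/8⌋ = $17,670 → take DB $20,800. Book value $128,961.
Year 3: DB = ⌊$128,961 × 125%/9⌋ = $17,911; SL = ⌊$120,561/7⌋ = $17,223 → take DB $17,911. Book value $111,050.
Year 4: DB = ⌊$111,050 × 125%/9⌋ = $15,423; SL = ⌊$102,650/6⌋ = $17,108 → take SL $17,108. Book value $93,942.
Year 5: DB = ⌊$93,942 × 125%/9⌋ = $13,047; SL = ⌊$85,542/5⌋ = $17,108 → take SL $17,108. Book value $76,834.
Year 6: DB = ⌊$76,834 × 125%/9⌋ = $10,671; SL = ⌊$68,434/4⌋ = $17,108 → take SL $17,108. Book value $59,726.
Accumulated through year 6 = $173,915 − $59,726 = $114,189.

$114,189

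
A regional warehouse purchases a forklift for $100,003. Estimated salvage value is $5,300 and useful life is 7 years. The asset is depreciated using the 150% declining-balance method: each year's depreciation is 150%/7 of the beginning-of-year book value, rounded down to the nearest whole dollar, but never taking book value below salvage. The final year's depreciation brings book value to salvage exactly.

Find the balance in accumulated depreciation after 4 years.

Depreciable base = $100,003 − $5,300 = $94,703.
Year 1: ⌊$100,003 × 150%/7⌋ = $21,429. Book value $78,574.
Year 2: ⌊$78,574 × 150%/7⌋ = $16,837. Book value $61,737.
Year 3: ⌊$61,737 × 150%/7⌋ = $13,229. Book value $48,508.
Year 4: ⌊$48,508 × 150%/7⌋ = $10,394. Book value $38,114.
Accumulated through year 4 = $100,003 − $38,114 = $61,889.

$61,889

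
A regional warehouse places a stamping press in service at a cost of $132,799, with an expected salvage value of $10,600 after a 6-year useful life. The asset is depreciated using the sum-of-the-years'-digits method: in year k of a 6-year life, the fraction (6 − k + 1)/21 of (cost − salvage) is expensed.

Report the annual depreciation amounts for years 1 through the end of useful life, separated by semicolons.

Depreciable base = $132,799 − $10,600 = $122,199.
Sum of the years' digits = 6+5+4+3+2+1 = 21.
Year 1: $122,199 × 6/21 = $34,914. Book value $97,885.
Year 2: $122,199 × 5/21 = $29,095. Book value $68,790.
Year 3: $122,199 × 4/21 = $23,276. Book value $45,514.
Year 4: $122,199 × 3/21 = $17,457. Book value $28,057.
Year 5: $122,199 × 2/21 = $11,638. Book value $16,419.
Year 6: $122,199 × 1/21 = $5,819. Book value $10,600.

$34,914; $29,095; $23,276; $17,457; $11,638; $5,819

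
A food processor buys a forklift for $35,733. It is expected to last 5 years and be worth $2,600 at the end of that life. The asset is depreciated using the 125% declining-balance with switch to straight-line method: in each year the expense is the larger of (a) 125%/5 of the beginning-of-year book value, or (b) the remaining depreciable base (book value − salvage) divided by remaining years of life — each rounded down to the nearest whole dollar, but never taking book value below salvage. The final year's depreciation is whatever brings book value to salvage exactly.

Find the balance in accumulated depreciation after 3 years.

$21,466

Depreciable base = $35,733 − $2,600 = $33,133.
Year 1: DB = ⌊$35,733 × 125%/5⌋ = $8,933; SL = ⌊$33,133/5⌋ = $6,626 → take DB $8,933. Book value $26,800.
Year 2: DB = ⌊$26,800 × 125%/5⌋ = $6,700; SL = ⌊$24,200/4⌋ = $6,050 → take DB $6,700. Book value $20,100.
Year 3: DB = ⌊$20,100 × 125%/5⌋ = $5,025; SL = ⌊$17,500/3⌋ = $5,833 → take SL $5,833. Book value $14,267.
Accumulated through year 3 = $35,733 − $14,267 = $21,466.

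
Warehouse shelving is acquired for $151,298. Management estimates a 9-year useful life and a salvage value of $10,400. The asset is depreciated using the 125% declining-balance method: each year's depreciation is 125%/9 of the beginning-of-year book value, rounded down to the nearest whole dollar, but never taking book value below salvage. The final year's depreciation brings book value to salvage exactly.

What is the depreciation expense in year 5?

Depreciable base = $151,298 − $10,400 = $140,898.
Year 1: ⌊$151,298 × 125%/9⌋ = $21,013. Book value $130,285.
Year 2: ⌊$130,285 × 125%/9⌋ = $18,095. Book value $112,190.
Year 3: ⌊$112,190 × 125%/9⌋ = $15,581. Book value $96,609.
Year 4: ⌊$96,609 × 125%/9⌋ = $13,417. Book value $83,192.
Year 5: ⌊$83,192 × 125%/9⌋ = $11,554. Book value $71,638.

$11,554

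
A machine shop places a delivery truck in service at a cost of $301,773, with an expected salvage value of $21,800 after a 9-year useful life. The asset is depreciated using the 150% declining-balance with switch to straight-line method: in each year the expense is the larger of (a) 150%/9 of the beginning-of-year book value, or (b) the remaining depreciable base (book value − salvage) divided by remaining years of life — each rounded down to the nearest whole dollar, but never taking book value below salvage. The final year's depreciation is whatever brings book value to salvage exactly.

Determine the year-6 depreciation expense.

$24,746

Depreciable base = $301,773 − $21,800 = $279,973.
Year 1: DB = ⌊$301,773 × 150%/9⌋ = $50,295; SL = ⌊$279,973/9⌋ = $31,108 → take DB $50,295. Book value $251,478.
Year 2: DB = ⌊$251,478 × 150%/9⌋ = $41,913; SL = ⌊$229,678/8⌋ = $28,709 → take DB $41,913. Book value $209,565.
Year 3: DB = ⌊$209,565 × 150%/9⌋ = $34,927; SL = ⌊$187,765/7⌋ = $26,823 → take DB $34,927. Book value $174,638.
Year 4: DB = ⌊$174,638 × 150%/9⌋ = $29,106; SL = ⌊$152,838/6⌋ = $25,473 → take DB $29,106. Book value $145,532.
Year 5: DB = ⌊$145,532 × 150%/9⌋ = $24,255; SL = ⌊$123,732/5⌋ = $24,746 → take SL $24,746. Book value $120,786.
Year 6: DB = ⌊$120,786 × 150%/9⌋ = $20,131; SL = ⌊$98,986/4⌋ = $24,746 → take SL $24,746. Book value $96,040.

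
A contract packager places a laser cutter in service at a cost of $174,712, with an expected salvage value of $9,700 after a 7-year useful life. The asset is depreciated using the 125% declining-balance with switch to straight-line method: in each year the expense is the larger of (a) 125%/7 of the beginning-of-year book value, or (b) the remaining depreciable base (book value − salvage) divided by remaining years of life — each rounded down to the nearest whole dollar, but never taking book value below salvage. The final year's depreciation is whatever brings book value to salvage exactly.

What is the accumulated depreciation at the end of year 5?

Depreciable base = $174,712 − $9,700 = $165,012.
Year 1: DB = ⌊$174,712 × 125%/7⌋ = $31,198; SL = ⌊$165,012/7⌋ = $23,573 → take DB $31,198. Book value $143,514.
Year 2: DB = ⌊$143,514 × 125%/7⌋ = $25,627; SL = ⌊$133,814/6⌋ = $22,302 → take DB $25,627. Book value $117,887.
Year 3: DB = ⌊$117,887 × 125%/7⌋ = $21,051; SL = ⌊$108,187/5⌋ = $21,637 → take SL $21,637. Book value $96,250.
Year 4: DB = ⌊$96,250 × 125%/7⌋ = $17,187; SL = ⌊$86,550/4⌋ = $21,637 → take SL $21,637. Book value $74,613.
Year 5: DB = ⌊$74,613 × 125%/7⌋ = $13,323; SL = ⌊$64,913/3⌋ = $21,637 → take SL $21,637. Book value $52,976.
Accumulated through year 5 = $174,712 − $52,976 = $121,736.

$121,736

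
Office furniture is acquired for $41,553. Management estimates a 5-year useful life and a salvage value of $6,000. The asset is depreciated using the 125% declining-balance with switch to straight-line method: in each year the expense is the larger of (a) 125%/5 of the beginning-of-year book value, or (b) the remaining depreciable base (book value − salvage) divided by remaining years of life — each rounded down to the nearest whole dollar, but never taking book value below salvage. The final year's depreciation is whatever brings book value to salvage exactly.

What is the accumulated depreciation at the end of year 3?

$24,022

Depreciable base = $41,553 − $6,000 = $35,553.
Year 1: DB = ⌊$41,553 × 125%/5⌋ = $10,388; SL = ⌊$35,553/5⌋ = $7,110 → take DB $10,388. Book value $31,165.
Year 2: DB = ⌊$31,165 × 125%/5⌋ = $7,791; SL = ⌊$25,165/4⌋ = $6,291 → take DB $7,791. Book value $23,374.
Year 3: DB = ⌊$23,374 × 125%/5⌋ = $5,843; SL = ⌊$17,374/3⌋ = $5,791 → take DB $5,843. Book value $17,531.
Accumulated through year 3 = $41,553 − $17,531 = $24,022.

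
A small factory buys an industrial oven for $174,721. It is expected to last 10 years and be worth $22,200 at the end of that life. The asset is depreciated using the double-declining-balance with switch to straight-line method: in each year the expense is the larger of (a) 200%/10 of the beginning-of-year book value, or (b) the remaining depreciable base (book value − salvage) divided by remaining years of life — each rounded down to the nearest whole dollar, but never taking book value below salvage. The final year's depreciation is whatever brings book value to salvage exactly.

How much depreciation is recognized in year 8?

Depreciable base = $174,721 − $22,200 = $152,521.
Year 1: DB = ⌊$174,721 × 200%/10⌋ = $34,944; SL = ⌊$152,521/10⌋ = $15,252 → take DB $34,944. Book value $139,777.
Year 2: DB = ⌊$139,777 × 200%/10⌋ = $27,955; SL = ⌊$117,577/9⌋ = $13,064 → take DB $27,955. Book value $111,822.
Year 3: DB = ⌊$111,822 × 200%/10⌋ = $22,364; SL = ⌊$89,622/8⌋ = $11,202 → take DB $22,364. Book value $89,458.
Year 4: DB = ⌊$89,458 × 200%/10⌋ = $17,891; SL = ⌊$67,258/7⌋ = $9,608 → take DB $17,891. Book value $71,567.
Year 5: DB = ⌊$71,567 × 200%/10⌋ = $14,313; SL = ⌊$49,367/6⌋ = $8,227 → take DB $14,313. Book value $57,254.
Year 6: DB = ⌊$57,254 × 200%/10⌋ = $11,450; SL = ⌊$35,054/5⌋ = $7,010 → take DB $11,450. Book value $45,804.
Year 7: DB = ⌊$45,804 × 200%/10⌋ = $9,160; SL = ⌊$23,604/4⌋ = $5,901 → take DB $9,160. Book value $36,644.
Year 8: DB = ⌊$36,644 × 200%/10⌋ = $7,328; SL = ⌊$14,444/3⌋ = $4,814 → take DB $7,328. Book value $29,316.

$7,328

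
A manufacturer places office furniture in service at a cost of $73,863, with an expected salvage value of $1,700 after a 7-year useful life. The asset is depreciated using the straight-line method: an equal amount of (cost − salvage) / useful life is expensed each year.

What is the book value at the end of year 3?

Depreciable base = $73,863 − $1,700 = $72,163.
Annual expense = $72,163 / 7 = $10,309.
End of year 1: book value $63,554.
End of year 2: book value $53,245.
End of year 3: book value $42,936.

$42,936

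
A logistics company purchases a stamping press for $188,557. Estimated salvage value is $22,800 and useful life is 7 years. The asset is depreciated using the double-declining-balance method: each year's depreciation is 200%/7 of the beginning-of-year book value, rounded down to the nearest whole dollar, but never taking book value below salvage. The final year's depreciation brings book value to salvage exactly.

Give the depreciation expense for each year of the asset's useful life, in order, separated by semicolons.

Depreciable base = $188,557 − $22,800 = $165,757.
Year 1: ⌊$188,557 × 200%/7⌋ = $53,873. Book value $134,684.
Year 2: ⌊$134,684 × 200%/7⌋ = $38,481. Book value $96,203.
Year 3: ⌊$96,203 × 200%/7⌋ = $27,486. Book value $68,717.
Year 4: ⌊$68,717 × 200%/7⌋ = $19,633. Book value $49,084.
Year 5: ⌊$49,084 × 200%/7⌋ = $14,024. Book value $35,060.
Year 6: ⌊$35,060 × 200%/7⌋ = $10,017. Book value $25,043.
Year 7 (final): $25,043 − $22,800 = $2,243. Book value $22,800.

$53,873; $38,481; $27,486; $19,633; $14,024; $10,017; $2,243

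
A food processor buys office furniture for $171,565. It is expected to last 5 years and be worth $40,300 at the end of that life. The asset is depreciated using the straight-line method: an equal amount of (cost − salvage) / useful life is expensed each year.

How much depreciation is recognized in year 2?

$26,253

Depreciable base = $171,565 − $40,300 = $131,265.
Annual expense = $131,265 / 5 = $26,253.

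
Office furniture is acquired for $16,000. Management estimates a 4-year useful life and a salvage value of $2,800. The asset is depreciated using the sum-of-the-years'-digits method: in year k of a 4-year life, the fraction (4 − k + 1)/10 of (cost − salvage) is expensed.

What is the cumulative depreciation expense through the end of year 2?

$9,240

Depreciable base = $16,000 − $2,800 = $13,200.
Sum of the years' digits = 4+3+2+1 = 10.
Year 1: $13,200 × 4/10 = $5,280. Book value $10,720.
Year 2: $13,200 × 3/10 = $3,960. Book value $6,760.
Accumulated through year 2 = $16,000 − $6,760 = $9,240.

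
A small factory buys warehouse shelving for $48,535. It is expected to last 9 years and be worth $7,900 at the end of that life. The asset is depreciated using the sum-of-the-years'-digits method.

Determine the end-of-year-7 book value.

Depreciable base = $48,535 − $7,900 = $40,635.
Sum of the years' digits = 9+8+7+6+5+4+3+2+1 = 45.
Year 1: $40,635 × 9/45 = $8,127. Book value $40,408.
Year 2: $40,635 × 8/45 = $7,224. Book value $33,184.
Year 3: $40,635 × 7/45 = $6,321. Book value $26,863.
Year 4: $40,635 × 6/45 = $5,418. Book value $21,445.
Year 5: $40,635 × 5/45 = $4,515. Book value $16,930.
Year 6: $40,635 × 4/45 = $3,612. Book value $13,318.
Year 7: $40,635 × 3/45 = $2,709. Book value $10,609.

$10,609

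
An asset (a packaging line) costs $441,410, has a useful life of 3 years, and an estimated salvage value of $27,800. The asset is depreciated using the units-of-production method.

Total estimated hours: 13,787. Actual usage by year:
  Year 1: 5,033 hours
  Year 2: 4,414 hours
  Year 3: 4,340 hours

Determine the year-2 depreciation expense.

Depreciable base = $441,410 − $27,800 = $413,610.
Rate = $413,610 / 13,787 hours = $30 per hour.
Year 1: 5,033 × $30 = $150,990. Book value $290,420.
Year 2: 4,414 × $30 = $132,420. Book value $158,000.

$132,420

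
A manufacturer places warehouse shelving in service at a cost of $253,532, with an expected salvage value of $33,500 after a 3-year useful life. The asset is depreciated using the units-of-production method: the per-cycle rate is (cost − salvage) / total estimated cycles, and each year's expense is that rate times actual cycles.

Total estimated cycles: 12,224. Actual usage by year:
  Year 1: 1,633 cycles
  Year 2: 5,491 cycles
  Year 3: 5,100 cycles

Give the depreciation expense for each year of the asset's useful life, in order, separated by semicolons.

Depreciable base = $253,532 − $33,500 = $220,032.
Rate = $220,032 / 12,224 cycles = $18 per cycle.
Year 1: 1,633 × $18 = $29,394. Book value $224,138.
Year 2: 5,491 × $18 = $98,838. Book value $125,300.
Year 3: 5,100 × $18 = $91,800. Book value $33,500.

$29,394; $98,838; $91,800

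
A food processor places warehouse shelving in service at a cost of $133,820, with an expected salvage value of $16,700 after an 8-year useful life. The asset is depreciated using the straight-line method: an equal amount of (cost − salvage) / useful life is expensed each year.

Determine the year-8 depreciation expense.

Depreciable base = $133,820 − $16,700 = $117,120.
Annual expense = $117,120 / 8 = $14,640.

$14,640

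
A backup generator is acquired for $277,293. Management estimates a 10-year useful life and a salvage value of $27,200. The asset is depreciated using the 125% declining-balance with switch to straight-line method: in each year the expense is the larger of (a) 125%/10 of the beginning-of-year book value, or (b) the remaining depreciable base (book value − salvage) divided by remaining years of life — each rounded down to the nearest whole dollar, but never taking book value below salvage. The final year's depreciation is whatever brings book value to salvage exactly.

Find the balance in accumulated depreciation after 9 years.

$227,535

Depreciable base = $277,293 − $27,200 = $250,093.
Year 1: DB = ⌊$277,293 × 125%/10⌋ = $34,661; SL = ⌊$250,093/10⌋ = $25,009 → take DB $34,661. Book value $242,632.
Year 2: DB = ⌊$242,632 × 125%/10⌋ = $30,329; SL = ⌊$215,432/9⌋ = $23,936 → take DB $30,329. Book value $212,303.
Year 3: DB = ⌊$212,303 × 125%/10⌋ = $26,537; SL = ⌊$185,103/8⌋ = $23,137 → take DB $26,537. Book value $185,766.
Year 4: DB = ⌊$185,766 × 125%/10⌋ = $23,220; SL = ⌊$158,566/7⌋ = $22,652 → take DB $23,220. Book value $162,546.
Year 5: DB = ⌊$162,546 × 125%/10⌋ = $20,318; SL = ⌊$135,346/6⌋ = $22,557 → take SL $22,557. Book value $139,989.
Year 6: DB = ⌊$139,989 × 125%/10⌋ = $17,498; SL = ⌊$112,789/5⌋ = $22,557 → take SL $22,557. Book value $117,432.
Year 7: DB = ⌊$117,432 × 125%/10⌋ = $14,679; SL = ⌊$90,232/4⌋ = $22,558 → take SL $22,558. Book value $94,874.
Year 8: DB = ⌊$94,874 × 125%/10⌋ = $11,859; SL = ⌊$67,674/3⌋ = $22,558 → take SL $22,558. Book value $72,316.
Year 9: DB = ⌊$72,316 × 125%/10⌋ = $9,039; SL = ⌊$45,116/2⌋ = $22,558 → take SL $22,558. Book value $49,758.
Accumulated through year 9 = $277,293 − $49,758 = $227,535.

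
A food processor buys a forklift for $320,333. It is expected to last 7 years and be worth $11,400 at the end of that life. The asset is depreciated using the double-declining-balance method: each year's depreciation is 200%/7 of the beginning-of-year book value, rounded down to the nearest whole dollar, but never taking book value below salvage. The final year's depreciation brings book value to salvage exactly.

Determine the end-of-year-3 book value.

$116,740

Depreciable base = $320,333 − $11,400 = $308,933.
Year 1: ⌊$320,333 × 200%/7⌋ = $91,523. Book value $228,810.
Year 2: ⌊$228,810 × 200%/7⌋ = $65,374. Book value $163,436.
Year 3: ⌊$163,436 × 200%/7⌋ = $46,696. Book value $116,740.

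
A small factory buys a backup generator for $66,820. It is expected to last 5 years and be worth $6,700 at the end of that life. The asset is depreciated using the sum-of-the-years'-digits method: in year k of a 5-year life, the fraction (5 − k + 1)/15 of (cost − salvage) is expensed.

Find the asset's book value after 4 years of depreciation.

Depreciable base = $66,820 − $6,700 = $60,120.
Sum of the years' digits = 5+4+3+2+1 = 15.
Year 1: $60,120 × 5/15 = $20,040. Book value $46,780.
Year 2: $60,120 × 4/15 = $16,032. Book value $30,748.
Year 3: $60,120 × 3/15 = $12,024. Book value $18,724.
Year 4: $60,120 × 2/15 = $8,016. Book value $10,708.

$10,708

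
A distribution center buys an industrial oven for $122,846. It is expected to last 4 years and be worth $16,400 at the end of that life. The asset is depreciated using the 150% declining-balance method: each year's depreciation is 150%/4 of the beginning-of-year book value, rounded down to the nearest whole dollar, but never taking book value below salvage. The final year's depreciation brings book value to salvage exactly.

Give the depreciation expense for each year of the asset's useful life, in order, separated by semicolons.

Depreciable base = $122,846 − $16,400 = $106,446.
Year 1: ⌊$122,846 × 150%/4⌋ = $46,067. Book value $76,779.
Year 2: ⌊$76,779 × 150%/4⌋ = $28,792. Book value $47,987.
Year 3: ⌊$47,987 × 150%/4⌋ = $17,995. Book value $29,992.
Year 4 (final): $29,992 − $16,400 = $13,592. Book value $16,400.

$46,067; $28,792; $17,995; $13,592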